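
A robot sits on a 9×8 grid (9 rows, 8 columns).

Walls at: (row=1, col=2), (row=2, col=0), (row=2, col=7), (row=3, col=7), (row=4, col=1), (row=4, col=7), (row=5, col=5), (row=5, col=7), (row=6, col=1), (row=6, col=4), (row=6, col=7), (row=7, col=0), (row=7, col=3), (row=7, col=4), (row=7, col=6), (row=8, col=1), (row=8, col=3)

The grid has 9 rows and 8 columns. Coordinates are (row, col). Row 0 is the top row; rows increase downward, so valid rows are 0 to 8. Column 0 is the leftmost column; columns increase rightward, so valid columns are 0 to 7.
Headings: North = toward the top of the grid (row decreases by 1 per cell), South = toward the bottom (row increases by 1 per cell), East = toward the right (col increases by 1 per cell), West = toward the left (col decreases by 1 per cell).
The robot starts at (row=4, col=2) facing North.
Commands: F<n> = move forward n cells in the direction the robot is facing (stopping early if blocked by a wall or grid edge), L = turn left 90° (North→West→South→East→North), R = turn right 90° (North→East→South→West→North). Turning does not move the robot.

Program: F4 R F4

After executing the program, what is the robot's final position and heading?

Answer: Final position: (row=2, col=6), facing East

Derivation:
Start: (row=4, col=2), facing North
  F4: move forward 2/4 (blocked), now at (row=2, col=2)
  R: turn right, now facing East
  F4: move forward 4, now at (row=2, col=6)
Final: (row=2, col=6), facing East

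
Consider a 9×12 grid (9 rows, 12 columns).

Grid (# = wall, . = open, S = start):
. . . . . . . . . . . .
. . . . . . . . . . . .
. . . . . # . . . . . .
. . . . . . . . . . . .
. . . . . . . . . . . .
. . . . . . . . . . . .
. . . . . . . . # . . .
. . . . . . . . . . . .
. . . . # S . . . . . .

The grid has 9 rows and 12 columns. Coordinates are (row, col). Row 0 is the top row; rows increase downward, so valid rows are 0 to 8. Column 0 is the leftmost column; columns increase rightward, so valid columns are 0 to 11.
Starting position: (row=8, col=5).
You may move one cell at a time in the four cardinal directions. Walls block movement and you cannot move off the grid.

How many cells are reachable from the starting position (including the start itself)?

Answer: Reachable cells: 105

Derivation:
BFS flood-fill from (row=8, col=5):
  Distance 0: (row=8, col=5)
  Distance 1: (row=7, col=5), (row=8, col=6)
  Distance 2: (row=6, col=5), (row=7, col=4), (row=7, col=6), (row=8, col=7)
  Distance 3: (row=5, col=5), (row=6, col=4), (row=6, col=6), (row=7, col=3), (row=7, col=7), (row=8, col=8)
  Distance 4: (row=4, col=5), (row=5, col=4), (row=5, col=6), (row=6, col=3), (row=6, col=7), (row=7, col=2), (row=7, col=8), (row=8, col=3), (row=8, col=9)
  Distance 5: (row=3, col=5), (row=4, col=4), (row=4, col=6), (row=5, col=3), (row=5, col=7), (row=6, col=2), (row=7, col=1), (row=7, col=9), (row=8, col=2), (row=8, col=10)
  Distance 6: (row=3, col=4), (row=3, col=6), (row=4, col=3), (row=4, col=7), (row=5, col=2), (row=5, col=8), (row=6, col=1), (row=6, col=9), (row=7, col=0), (row=7, col=10), (row=8, col=1), (row=8, col=11)
  Distance 7: (row=2, col=4), (row=2, col=6), (row=3, col=3), (row=3, col=7), (row=4, col=2), (row=4, col=8), (row=5, col=1), (row=5, col=9), (row=6, col=0), (row=6, col=10), (row=7, col=11), (row=8, col=0)
  Distance 8: (row=1, col=4), (row=1, col=6), (row=2, col=3), (row=2, col=7), (row=3, col=2), (row=3, col=8), (row=4, col=1), (row=4, col=9), (row=5, col=0), (row=5, col=10), (row=6, col=11)
  Distance 9: (row=0, col=4), (row=0, col=6), (row=1, col=3), (row=1, col=5), (row=1, col=7), (row=2, col=2), (row=2, col=8), (row=3, col=1), (row=3, col=9), (row=4, col=0), (row=4, col=10), (row=5, col=11)
  Distance 10: (row=0, col=3), (row=0, col=5), (row=0, col=7), (row=1, col=2), (row=1, col=8), (row=2, col=1), (row=2, col=9), (row=3, col=0), (row=3, col=10), (row=4, col=11)
  Distance 11: (row=0, col=2), (row=0, col=8), (row=1, col=1), (row=1, col=9), (row=2, col=0), (row=2, col=10), (row=3, col=11)
  Distance 12: (row=0, col=1), (row=0, col=9), (row=1, col=0), (row=1, col=10), (row=2, col=11)
  Distance 13: (row=0, col=0), (row=0, col=10), (row=1, col=11)
  Distance 14: (row=0, col=11)
Total reachable: 105 (grid has 105 open cells total)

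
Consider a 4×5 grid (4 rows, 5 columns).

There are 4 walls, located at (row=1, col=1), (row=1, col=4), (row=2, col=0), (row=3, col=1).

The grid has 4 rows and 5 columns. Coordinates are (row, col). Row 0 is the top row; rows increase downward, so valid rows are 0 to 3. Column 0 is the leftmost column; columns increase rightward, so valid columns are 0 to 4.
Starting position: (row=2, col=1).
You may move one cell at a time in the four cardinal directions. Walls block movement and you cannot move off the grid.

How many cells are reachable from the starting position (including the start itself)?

Answer: Reachable cells: 15

Derivation:
BFS flood-fill from (row=2, col=1):
  Distance 0: (row=2, col=1)
  Distance 1: (row=2, col=2)
  Distance 2: (row=1, col=2), (row=2, col=3), (row=3, col=2)
  Distance 3: (row=0, col=2), (row=1, col=3), (row=2, col=4), (row=3, col=3)
  Distance 4: (row=0, col=1), (row=0, col=3), (row=3, col=4)
  Distance 5: (row=0, col=0), (row=0, col=4)
  Distance 6: (row=1, col=0)
Total reachable: 15 (grid has 16 open cells total)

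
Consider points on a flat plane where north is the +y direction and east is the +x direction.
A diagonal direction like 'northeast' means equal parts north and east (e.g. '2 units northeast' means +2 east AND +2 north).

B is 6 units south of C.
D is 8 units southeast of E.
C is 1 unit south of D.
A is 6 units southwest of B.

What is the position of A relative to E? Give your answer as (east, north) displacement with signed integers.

Place E at the origin (east=0, north=0).
  D is 8 units southeast of E: delta (east=+8, north=-8); D at (east=8, north=-8).
  C is 1 unit south of D: delta (east=+0, north=-1); C at (east=8, north=-9).
  B is 6 units south of C: delta (east=+0, north=-6); B at (east=8, north=-15).
  A is 6 units southwest of B: delta (east=-6, north=-6); A at (east=2, north=-21).
Therefore A relative to E: (east=2, north=-21).

Answer: A is at (east=2, north=-21) relative to E.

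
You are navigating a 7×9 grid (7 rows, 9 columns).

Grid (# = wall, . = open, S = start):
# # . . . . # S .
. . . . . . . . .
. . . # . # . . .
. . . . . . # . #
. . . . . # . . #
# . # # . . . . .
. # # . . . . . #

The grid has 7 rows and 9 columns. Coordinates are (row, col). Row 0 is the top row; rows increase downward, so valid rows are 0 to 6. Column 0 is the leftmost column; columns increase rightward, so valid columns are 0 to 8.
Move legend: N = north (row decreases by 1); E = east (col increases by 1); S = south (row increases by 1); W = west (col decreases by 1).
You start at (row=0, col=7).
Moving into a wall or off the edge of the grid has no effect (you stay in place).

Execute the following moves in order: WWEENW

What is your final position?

Answer: Final position: (row=0, col=7)

Derivation:
Start: (row=0, col=7)
  W (west): blocked, stay at (row=0, col=7)
  W (west): blocked, stay at (row=0, col=7)
  E (east): (row=0, col=7) -> (row=0, col=8)
  E (east): blocked, stay at (row=0, col=8)
  N (north): blocked, stay at (row=0, col=8)
  W (west): (row=0, col=8) -> (row=0, col=7)
Final: (row=0, col=7)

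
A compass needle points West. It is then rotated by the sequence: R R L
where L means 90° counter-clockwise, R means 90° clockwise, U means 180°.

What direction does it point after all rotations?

Answer: Final heading: North

Derivation:
Start: West
  R (right (90° clockwise)) -> North
  R (right (90° clockwise)) -> East
  L (left (90° counter-clockwise)) -> North
Final: North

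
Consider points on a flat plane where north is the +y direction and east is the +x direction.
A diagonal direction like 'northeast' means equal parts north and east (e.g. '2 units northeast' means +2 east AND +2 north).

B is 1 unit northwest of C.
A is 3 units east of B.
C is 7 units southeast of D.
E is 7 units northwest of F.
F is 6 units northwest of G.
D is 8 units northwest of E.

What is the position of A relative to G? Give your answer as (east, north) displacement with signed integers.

Answer: A is at (east=-12, north=15) relative to G.

Derivation:
Place G at the origin (east=0, north=0).
  F is 6 units northwest of G: delta (east=-6, north=+6); F at (east=-6, north=6).
  E is 7 units northwest of F: delta (east=-7, north=+7); E at (east=-13, north=13).
  D is 8 units northwest of E: delta (east=-8, north=+8); D at (east=-21, north=21).
  C is 7 units southeast of D: delta (east=+7, north=-7); C at (east=-14, north=14).
  B is 1 unit northwest of C: delta (east=-1, north=+1); B at (east=-15, north=15).
  A is 3 units east of B: delta (east=+3, north=+0); A at (east=-12, north=15).
Therefore A relative to G: (east=-12, north=15).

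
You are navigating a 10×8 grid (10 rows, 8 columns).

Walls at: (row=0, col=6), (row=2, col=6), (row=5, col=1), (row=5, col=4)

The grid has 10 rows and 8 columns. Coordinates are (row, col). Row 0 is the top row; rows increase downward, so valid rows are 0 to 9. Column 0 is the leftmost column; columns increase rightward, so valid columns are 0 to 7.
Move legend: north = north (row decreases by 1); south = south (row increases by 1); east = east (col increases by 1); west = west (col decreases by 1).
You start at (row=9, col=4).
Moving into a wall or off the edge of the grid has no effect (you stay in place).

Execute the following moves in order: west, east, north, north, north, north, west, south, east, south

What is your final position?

Start: (row=9, col=4)
  west (west): (row=9, col=4) -> (row=9, col=3)
  east (east): (row=9, col=3) -> (row=9, col=4)
  north (north): (row=9, col=4) -> (row=8, col=4)
  north (north): (row=8, col=4) -> (row=7, col=4)
  north (north): (row=7, col=4) -> (row=6, col=4)
  north (north): blocked, stay at (row=6, col=4)
  west (west): (row=6, col=4) -> (row=6, col=3)
  south (south): (row=6, col=3) -> (row=7, col=3)
  east (east): (row=7, col=3) -> (row=7, col=4)
  south (south): (row=7, col=4) -> (row=8, col=4)
Final: (row=8, col=4)

Answer: Final position: (row=8, col=4)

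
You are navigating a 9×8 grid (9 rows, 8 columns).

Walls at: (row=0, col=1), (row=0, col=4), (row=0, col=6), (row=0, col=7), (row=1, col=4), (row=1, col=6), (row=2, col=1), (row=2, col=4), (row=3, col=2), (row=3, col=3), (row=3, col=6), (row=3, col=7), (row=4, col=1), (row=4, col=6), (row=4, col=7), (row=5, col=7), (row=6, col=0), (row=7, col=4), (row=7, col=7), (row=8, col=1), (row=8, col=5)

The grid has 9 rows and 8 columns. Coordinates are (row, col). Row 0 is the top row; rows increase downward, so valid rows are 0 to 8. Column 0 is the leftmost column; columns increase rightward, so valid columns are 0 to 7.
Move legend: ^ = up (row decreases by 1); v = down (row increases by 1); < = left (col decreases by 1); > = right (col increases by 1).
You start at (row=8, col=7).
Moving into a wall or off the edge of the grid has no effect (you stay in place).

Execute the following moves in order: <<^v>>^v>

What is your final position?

Start: (row=8, col=7)
  < (left): (row=8, col=7) -> (row=8, col=6)
  < (left): blocked, stay at (row=8, col=6)
  ^ (up): (row=8, col=6) -> (row=7, col=6)
  v (down): (row=7, col=6) -> (row=8, col=6)
  > (right): (row=8, col=6) -> (row=8, col=7)
  > (right): blocked, stay at (row=8, col=7)
  ^ (up): blocked, stay at (row=8, col=7)
  v (down): blocked, stay at (row=8, col=7)
  > (right): blocked, stay at (row=8, col=7)
Final: (row=8, col=7)

Answer: Final position: (row=8, col=7)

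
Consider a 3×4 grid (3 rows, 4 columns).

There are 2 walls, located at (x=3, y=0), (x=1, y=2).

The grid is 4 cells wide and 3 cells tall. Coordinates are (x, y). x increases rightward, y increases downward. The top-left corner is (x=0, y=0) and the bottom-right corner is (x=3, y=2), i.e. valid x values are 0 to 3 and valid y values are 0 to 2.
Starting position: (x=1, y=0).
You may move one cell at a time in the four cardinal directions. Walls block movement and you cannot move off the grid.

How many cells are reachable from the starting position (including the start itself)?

BFS flood-fill from (x=1, y=0):
  Distance 0: (x=1, y=0)
  Distance 1: (x=0, y=0), (x=2, y=0), (x=1, y=1)
  Distance 2: (x=0, y=1), (x=2, y=1)
  Distance 3: (x=3, y=1), (x=0, y=2), (x=2, y=2)
  Distance 4: (x=3, y=2)
Total reachable: 10 (grid has 10 open cells total)

Answer: Reachable cells: 10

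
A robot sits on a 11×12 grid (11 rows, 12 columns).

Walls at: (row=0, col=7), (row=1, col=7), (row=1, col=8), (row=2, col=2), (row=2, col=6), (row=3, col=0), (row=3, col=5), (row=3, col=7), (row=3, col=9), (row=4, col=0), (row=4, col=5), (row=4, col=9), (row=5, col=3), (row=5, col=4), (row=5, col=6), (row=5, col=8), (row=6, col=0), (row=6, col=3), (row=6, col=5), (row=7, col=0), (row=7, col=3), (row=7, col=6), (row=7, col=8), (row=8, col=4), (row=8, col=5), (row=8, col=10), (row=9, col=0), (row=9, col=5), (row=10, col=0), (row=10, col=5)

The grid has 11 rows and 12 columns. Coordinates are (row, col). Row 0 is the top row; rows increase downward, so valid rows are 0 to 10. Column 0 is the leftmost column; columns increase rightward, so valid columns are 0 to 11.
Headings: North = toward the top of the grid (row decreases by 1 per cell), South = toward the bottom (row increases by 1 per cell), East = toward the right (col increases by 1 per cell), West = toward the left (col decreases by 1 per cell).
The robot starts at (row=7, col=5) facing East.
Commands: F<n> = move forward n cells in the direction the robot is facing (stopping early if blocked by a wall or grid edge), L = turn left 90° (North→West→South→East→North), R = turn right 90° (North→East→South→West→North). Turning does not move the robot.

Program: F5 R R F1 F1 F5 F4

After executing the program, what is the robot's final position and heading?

Start: (row=7, col=5), facing East
  F5: move forward 0/5 (blocked), now at (row=7, col=5)
  R: turn right, now facing South
  R: turn right, now facing West
  F1: move forward 1, now at (row=7, col=4)
  F1: move forward 0/1 (blocked), now at (row=7, col=4)
  F5: move forward 0/5 (blocked), now at (row=7, col=4)
  F4: move forward 0/4 (blocked), now at (row=7, col=4)
Final: (row=7, col=4), facing West

Answer: Final position: (row=7, col=4), facing West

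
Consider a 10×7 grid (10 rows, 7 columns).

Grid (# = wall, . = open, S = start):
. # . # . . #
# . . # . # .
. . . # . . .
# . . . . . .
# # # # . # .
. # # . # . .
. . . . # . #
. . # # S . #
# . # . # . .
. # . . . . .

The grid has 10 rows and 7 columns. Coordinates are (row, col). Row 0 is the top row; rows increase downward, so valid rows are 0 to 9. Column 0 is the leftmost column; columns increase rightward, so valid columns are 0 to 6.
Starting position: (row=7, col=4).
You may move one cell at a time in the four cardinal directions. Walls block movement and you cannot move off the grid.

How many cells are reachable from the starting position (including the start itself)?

Answer: Reachable cells: 34

Derivation:
BFS flood-fill from (row=7, col=4):
  Distance 0: (row=7, col=4)
  Distance 1: (row=7, col=5)
  Distance 2: (row=6, col=5), (row=8, col=5)
  Distance 3: (row=5, col=5), (row=8, col=6), (row=9, col=5)
  Distance 4: (row=5, col=6), (row=9, col=4), (row=9, col=6)
  Distance 5: (row=4, col=6), (row=9, col=3)
  Distance 6: (row=3, col=6), (row=8, col=3), (row=9, col=2)
  Distance 7: (row=2, col=6), (row=3, col=5)
  Distance 8: (row=1, col=6), (row=2, col=5), (row=3, col=4)
  Distance 9: (row=2, col=4), (row=3, col=3), (row=4, col=4)
  Distance 10: (row=1, col=4), (row=3, col=2)
  Distance 11: (row=0, col=4), (row=2, col=2), (row=3, col=1)
  Distance 12: (row=0, col=5), (row=1, col=2), (row=2, col=1)
  Distance 13: (row=0, col=2), (row=1, col=1), (row=2, col=0)
Total reachable: 34 (grid has 45 open cells total)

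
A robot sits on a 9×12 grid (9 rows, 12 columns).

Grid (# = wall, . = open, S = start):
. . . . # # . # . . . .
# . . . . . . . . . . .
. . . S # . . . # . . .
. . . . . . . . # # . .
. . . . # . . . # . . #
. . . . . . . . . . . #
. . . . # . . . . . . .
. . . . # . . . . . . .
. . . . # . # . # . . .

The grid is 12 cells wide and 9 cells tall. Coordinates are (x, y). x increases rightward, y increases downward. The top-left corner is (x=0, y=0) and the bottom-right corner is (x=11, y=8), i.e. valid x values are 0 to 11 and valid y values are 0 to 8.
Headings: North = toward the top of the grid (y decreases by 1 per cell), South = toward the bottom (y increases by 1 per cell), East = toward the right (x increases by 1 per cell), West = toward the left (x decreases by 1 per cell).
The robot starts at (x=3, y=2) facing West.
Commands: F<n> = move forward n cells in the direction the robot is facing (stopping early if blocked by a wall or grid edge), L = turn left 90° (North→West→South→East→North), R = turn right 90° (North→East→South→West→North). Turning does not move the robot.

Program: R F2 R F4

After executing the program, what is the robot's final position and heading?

Start: (x=3, y=2), facing West
  R: turn right, now facing North
  F2: move forward 2, now at (x=3, y=0)
  R: turn right, now facing East
  F4: move forward 0/4 (blocked), now at (x=3, y=0)
Final: (x=3, y=0), facing East

Answer: Final position: (x=3, y=0), facing East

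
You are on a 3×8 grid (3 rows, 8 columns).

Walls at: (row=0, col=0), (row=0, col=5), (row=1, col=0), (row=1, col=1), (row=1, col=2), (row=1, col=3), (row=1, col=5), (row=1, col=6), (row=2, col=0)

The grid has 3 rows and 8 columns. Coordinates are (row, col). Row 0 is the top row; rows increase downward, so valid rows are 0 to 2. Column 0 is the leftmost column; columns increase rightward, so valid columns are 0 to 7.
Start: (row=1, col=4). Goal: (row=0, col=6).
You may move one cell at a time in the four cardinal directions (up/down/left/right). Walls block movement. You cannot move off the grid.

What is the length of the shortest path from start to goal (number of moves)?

Answer: Shortest path length: 7

Derivation:
BFS from (row=1, col=4) until reaching (row=0, col=6):
  Distance 0: (row=1, col=4)
  Distance 1: (row=0, col=4), (row=2, col=4)
  Distance 2: (row=0, col=3), (row=2, col=3), (row=2, col=5)
  Distance 3: (row=0, col=2), (row=2, col=2), (row=2, col=6)
  Distance 4: (row=0, col=1), (row=2, col=1), (row=2, col=7)
  Distance 5: (row=1, col=7)
  Distance 6: (row=0, col=7)
  Distance 7: (row=0, col=6)  <- goal reached here
One shortest path (7 moves): (row=1, col=4) -> (row=2, col=4) -> (row=2, col=5) -> (row=2, col=6) -> (row=2, col=7) -> (row=1, col=7) -> (row=0, col=7) -> (row=0, col=6)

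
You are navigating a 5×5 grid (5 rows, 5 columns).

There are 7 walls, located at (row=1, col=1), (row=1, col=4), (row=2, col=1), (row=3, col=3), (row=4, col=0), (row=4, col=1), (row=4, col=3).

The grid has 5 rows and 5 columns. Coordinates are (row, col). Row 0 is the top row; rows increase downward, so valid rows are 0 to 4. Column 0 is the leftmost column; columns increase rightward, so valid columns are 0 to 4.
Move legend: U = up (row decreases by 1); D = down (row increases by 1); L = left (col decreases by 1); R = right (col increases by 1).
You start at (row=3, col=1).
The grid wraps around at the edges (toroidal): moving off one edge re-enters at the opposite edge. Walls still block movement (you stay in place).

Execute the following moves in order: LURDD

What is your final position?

Answer: Final position: (row=3, col=0)

Derivation:
Start: (row=3, col=1)
  L (left): (row=3, col=1) -> (row=3, col=0)
  U (up): (row=3, col=0) -> (row=2, col=0)
  R (right): blocked, stay at (row=2, col=0)
  D (down): (row=2, col=0) -> (row=3, col=0)
  D (down): blocked, stay at (row=3, col=0)
Final: (row=3, col=0)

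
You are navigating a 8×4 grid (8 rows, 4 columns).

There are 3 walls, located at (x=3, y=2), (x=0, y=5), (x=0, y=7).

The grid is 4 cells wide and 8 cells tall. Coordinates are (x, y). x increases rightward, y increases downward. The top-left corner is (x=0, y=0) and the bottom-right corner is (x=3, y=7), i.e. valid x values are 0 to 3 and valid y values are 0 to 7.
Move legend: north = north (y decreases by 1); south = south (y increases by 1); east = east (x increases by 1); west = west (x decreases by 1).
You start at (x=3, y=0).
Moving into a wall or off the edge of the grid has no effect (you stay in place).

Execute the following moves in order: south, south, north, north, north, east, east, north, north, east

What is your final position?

Answer: Final position: (x=3, y=0)

Derivation:
Start: (x=3, y=0)
  south (south): (x=3, y=0) -> (x=3, y=1)
  south (south): blocked, stay at (x=3, y=1)
  north (north): (x=3, y=1) -> (x=3, y=0)
  north (north): blocked, stay at (x=3, y=0)
  north (north): blocked, stay at (x=3, y=0)
  east (east): blocked, stay at (x=3, y=0)
  east (east): blocked, stay at (x=3, y=0)
  north (north): blocked, stay at (x=3, y=0)
  north (north): blocked, stay at (x=3, y=0)
  east (east): blocked, stay at (x=3, y=0)
Final: (x=3, y=0)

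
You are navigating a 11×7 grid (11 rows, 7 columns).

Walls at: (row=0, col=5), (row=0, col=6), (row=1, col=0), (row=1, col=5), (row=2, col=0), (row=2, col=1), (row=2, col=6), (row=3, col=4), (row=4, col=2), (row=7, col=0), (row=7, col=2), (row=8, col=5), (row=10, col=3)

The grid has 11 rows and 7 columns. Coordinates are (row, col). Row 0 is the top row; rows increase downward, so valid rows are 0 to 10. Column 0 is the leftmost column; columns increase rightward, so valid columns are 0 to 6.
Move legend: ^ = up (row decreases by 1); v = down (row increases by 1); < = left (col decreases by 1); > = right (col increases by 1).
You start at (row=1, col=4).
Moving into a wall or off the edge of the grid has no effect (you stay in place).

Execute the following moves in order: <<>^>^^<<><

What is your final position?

Answer: Final position: (row=0, col=2)

Derivation:
Start: (row=1, col=4)
  < (left): (row=1, col=4) -> (row=1, col=3)
  < (left): (row=1, col=3) -> (row=1, col=2)
  > (right): (row=1, col=2) -> (row=1, col=3)
  ^ (up): (row=1, col=3) -> (row=0, col=3)
  > (right): (row=0, col=3) -> (row=0, col=4)
  ^ (up): blocked, stay at (row=0, col=4)
  ^ (up): blocked, stay at (row=0, col=4)
  < (left): (row=0, col=4) -> (row=0, col=3)
  < (left): (row=0, col=3) -> (row=0, col=2)
  > (right): (row=0, col=2) -> (row=0, col=3)
  < (left): (row=0, col=3) -> (row=0, col=2)
Final: (row=0, col=2)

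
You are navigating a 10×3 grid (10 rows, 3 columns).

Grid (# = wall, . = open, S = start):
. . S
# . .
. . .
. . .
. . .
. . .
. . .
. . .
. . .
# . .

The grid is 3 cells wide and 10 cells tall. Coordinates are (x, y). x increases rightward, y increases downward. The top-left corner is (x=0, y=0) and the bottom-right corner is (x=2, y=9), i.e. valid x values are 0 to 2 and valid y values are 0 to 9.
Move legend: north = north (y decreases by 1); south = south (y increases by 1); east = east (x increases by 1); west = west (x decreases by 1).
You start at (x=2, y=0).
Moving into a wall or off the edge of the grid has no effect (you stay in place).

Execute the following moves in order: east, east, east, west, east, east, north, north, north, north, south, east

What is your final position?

Answer: Final position: (x=2, y=1)

Derivation:
Start: (x=2, y=0)
  [×3]east (east): blocked, stay at (x=2, y=0)
  west (west): (x=2, y=0) -> (x=1, y=0)
  east (east): (x=1, y=0) -> (x=2, y=0)
  east (east): blocked, stay at (x=2, y=0)
  [×4]north (north): blocked, stay at (x=2, y=0)
  south (south): (x=2, y=0) -> (x=2, y=1)
  east (east): blocked, stay at (x=2, y=1)
Final: (x=2, y=1)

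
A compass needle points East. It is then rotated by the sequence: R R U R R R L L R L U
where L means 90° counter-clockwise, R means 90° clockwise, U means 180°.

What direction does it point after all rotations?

Start: East
  R (right (90° clockwise)) -> South
  R (right (90° clockwise)) -> West
  U (U-turn (180°)) -> East
  R (right (90° clockwise)) -> South
  R (right (90° clockwise)) -> West
  R (right (90° clockwise)) -> North
  L (left (90° counter-clockwise)) -> West
  L (left (90° counter-clockwise)) -> South
  R (right (90° clockwise)) -> West
  L (left (90° counter-clockwise)) -> South
  U (U-turn (180°)) -> North
Final: North

Answer: Final heading: North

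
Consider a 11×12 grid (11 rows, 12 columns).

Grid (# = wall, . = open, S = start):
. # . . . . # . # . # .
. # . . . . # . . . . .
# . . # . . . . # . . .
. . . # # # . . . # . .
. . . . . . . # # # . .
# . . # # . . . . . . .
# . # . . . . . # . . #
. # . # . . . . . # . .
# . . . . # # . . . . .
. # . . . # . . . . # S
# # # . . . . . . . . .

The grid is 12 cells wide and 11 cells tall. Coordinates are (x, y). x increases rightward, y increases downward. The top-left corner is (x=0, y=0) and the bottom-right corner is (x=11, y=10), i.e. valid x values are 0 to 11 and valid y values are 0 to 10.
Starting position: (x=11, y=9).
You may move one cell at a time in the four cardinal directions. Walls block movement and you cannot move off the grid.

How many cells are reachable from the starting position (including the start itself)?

Answer: Reachable cells: 93

Derivation:
BFS flood-fill from (x=11, y=9):
  Distance 0: (x=11, y=9)
  Distance 1: (x=11, y=8), (x=11, y=10)
  Distance 2: (x=11, y=7), (x=10, y=8), (x=10, y=10)
  Distance 3: (x=10, y=7), (x=9, y=8), (x=9, y=10)
  Distance 4: (x=10, y=6), (x=8, y=8), (x=9, y=9), (x=8, y=10)
  Distance 5: (x=10, y=5), (x=9, y=6), (x=8, y=7), (x=7, y=8), (x=8, y=9), (x=7, y=10)
  Distance 6: (x=10, y=4), (x=9, y=5), (x=11, y=5), (x=7, y=7), (x=7, y=9), (x=6, y=10)
  Distance 7: (x=10, y=3), (x=11, y=4), (x=8, y=5), (x=7, y=6), (x=6, y=7), (x=6, y=9), (x=5, y=10)
  Distance 8: (x=10, y=2), (x=11, y=3), (x=7, y=5), (x=6, y=6), (x=5, y=7), (x=4, y=10)
  Distance 9: (x=10, y=1), (x=9, y=2), (x=11, y=2), (x=6, y=5), (x=5, y=6), (x=4, y=7), (x=4, y=9), (x=3, y=10)
  Distance 10: (x=9, y=1), (x=11, y=1), (x=6, y=4), (x=5, y=5), (x=4, y=6), (x=4, y=8), (x=3, y=9)
  Distance 11: (x=9, y=0), (x=11, y=0), (x=8, y=1), (x=6, y=3), (x=5, y=4), (x=3, y=6), (x=3, y=8), (x=2, y=9)
  Distance 12: (x=7, y=1), (x=6, y=2), (x=7, y=3), (x=4, y=4), (x=2, y=8)
  Distance 13: (x=7, y=0), (x=5, y=2), (x=7, y=2), (x=8, y=3), (x=3, y=4), (x=2, y=7), (x=1, y=8)
  Distance 14: (x=5, y=1), (x=4, y=2), (x=2, y=4)
  Distance 15: (x=5, y=0), (x=4, y=1), (x=2, y=3), (x=1, y=4), (x=2, y=5)
  Distance 16: (x=4, y=0), (x=3, y=1), (x=2, y=2), (x=1, y=3), (x=0, y=4), (x=1, y=5)
  Distance 17: (x=3, y=0), (x=2, y=1), (x=1, y=2), (x=0, y=3), (x=1, y=6)
  Distance 18: (x=2, y=0)
Total reachable: 93 (grid has 97 open cells total)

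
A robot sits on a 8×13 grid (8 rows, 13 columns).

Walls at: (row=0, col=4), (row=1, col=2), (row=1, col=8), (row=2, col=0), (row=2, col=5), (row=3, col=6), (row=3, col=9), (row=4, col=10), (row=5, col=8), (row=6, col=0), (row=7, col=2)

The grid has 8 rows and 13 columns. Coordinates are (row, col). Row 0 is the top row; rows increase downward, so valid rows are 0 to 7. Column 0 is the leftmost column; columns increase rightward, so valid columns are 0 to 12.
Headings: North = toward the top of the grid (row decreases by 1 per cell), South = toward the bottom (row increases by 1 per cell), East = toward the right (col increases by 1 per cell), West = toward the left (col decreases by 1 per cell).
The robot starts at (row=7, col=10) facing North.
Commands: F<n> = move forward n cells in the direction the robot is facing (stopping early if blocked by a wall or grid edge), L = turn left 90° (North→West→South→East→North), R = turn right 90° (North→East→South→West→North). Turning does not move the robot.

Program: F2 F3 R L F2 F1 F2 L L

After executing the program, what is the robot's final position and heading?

Start: (row=7, col=10), facing North
  F2: move forward 2, now at (row=5, col=10)
  F3: move forward 0/3 (blocked), now at (row=5, col=10)
  R: turn right, now facing East
  L: turn left, now facing North
  F2: move forward 0/2 (blocked), now at (row=5, col=10)
  F1: move forward 0/1 (blocked), now at (row=5, col=10)
  F2: move forward 0/2 (blocked), now at (row=5, col=10)
  L: turn left, now facing West
  L: turn left, now facing South
Final: (row=5, col=10), facing South

Answer: Final position: (row=5, col=10), facing South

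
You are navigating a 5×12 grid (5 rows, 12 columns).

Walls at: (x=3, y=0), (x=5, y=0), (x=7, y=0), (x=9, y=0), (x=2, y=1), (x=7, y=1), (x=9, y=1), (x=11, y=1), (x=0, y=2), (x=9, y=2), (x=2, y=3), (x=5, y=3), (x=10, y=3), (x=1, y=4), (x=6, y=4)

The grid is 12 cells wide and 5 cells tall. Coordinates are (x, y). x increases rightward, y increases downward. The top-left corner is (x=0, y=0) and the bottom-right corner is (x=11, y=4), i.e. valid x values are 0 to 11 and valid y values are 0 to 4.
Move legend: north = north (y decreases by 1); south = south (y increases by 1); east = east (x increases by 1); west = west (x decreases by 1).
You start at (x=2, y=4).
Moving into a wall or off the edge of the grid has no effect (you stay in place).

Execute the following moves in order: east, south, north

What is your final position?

Answer: Final position: (x=3, y=3)

Derivation:
Start: (x=2, y=4)
  east (east): (x=2, y=4) -> (x=3, y=4)
  south (south): blocked, stay at (x=3, y=4)
  north (north): (x=3, y=4) -> (x=3, y=3)
Final: (x=3, y=3)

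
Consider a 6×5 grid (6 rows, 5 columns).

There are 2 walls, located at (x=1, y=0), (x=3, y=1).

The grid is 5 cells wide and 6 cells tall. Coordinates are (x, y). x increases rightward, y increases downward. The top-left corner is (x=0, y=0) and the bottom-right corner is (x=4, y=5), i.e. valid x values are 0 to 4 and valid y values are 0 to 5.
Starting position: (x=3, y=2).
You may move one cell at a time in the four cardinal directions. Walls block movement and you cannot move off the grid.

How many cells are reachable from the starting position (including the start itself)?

Answer: Reachable cells: 28

Derivation:
BFS flood-fill from (x=3, y=2):
  Distance 0: (x=3, y=2)
  Distance 1: (x=2, y=2), (x=4, y=2), (x=3, y=3)
  Distance 2: (x=2, y=1), (x=4, y=1), (x=1, y=2), (x=2, y=3), (x=4, y=3), (x=3, y=4)
  Distance 3: (x=2, y=0), (x=4, y=0), (x=1, y=1), (x=0, y=2), (x=1, y=3), (x=2, y=4), (x=4, y=4), (x=3, y=5)
  Distance 4: (x=3, y=0), (x=0, y=1), (x=0, y=3), (x=1, y=4), (x=2, y=5), (x=4, y=5)
  Distance 5: (x=0, y=0), (x=0, y=4), (x=1, y=5)
  Distance 6: (x=0, y=5)
Total reachable: 28 (grid has 28 open cells total)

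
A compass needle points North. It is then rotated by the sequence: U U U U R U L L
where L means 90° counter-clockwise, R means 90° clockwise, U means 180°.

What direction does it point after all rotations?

Answer: Final heading: East

Derivation:
Start: North
  U (U-turn (180°)) -> South
  U (U-turn (180°)) -> North
  U (U-turn (180°)) -> South
  U (U-turn (180°)) -> North
  R (right (90° clockwise)) -> East
  U (U-turn (180°)) -> West
  L (left (90° counter-clockwise)) -> South
  L (left (90° counter-clockwise)) -> East
Final: East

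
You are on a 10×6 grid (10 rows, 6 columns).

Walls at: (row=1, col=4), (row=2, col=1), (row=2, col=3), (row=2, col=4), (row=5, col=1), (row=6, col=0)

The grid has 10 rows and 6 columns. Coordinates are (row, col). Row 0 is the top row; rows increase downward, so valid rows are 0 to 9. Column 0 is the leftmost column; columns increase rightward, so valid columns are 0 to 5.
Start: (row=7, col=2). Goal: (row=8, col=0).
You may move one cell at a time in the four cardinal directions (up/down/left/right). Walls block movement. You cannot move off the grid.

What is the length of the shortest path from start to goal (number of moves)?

Answer: Shortest path length: 3

Derivation:
BFS from (row=7, col=2) until reaching (row=8, col=0):
  Distance 0: (row=7, col=2)
  Distance 1: (row=6, col=2), (row=7, col=1), (row=7, col=3), (row=8, col=2)
  Distance 2: (row=5, col=2), (row=6, col=1), (row=6, col=3), (row=7, col=0), (row=7, col=4), (row=8, col=1), (row=8, col=3), (row=9, col=2)
  Distance 3: (row=4, col=2), (row=5, col=3), (row=6, col=4), (row=7, col=5), (row=8, col=0), (row=8, col=4), (row=9, col=1), (row=9, col=3)  <- goal reached here
One shortest path (3 moves): (row=7, col=2) -> (row=7, col=1) -> (row=7, col=0) -> (row=8, col=0)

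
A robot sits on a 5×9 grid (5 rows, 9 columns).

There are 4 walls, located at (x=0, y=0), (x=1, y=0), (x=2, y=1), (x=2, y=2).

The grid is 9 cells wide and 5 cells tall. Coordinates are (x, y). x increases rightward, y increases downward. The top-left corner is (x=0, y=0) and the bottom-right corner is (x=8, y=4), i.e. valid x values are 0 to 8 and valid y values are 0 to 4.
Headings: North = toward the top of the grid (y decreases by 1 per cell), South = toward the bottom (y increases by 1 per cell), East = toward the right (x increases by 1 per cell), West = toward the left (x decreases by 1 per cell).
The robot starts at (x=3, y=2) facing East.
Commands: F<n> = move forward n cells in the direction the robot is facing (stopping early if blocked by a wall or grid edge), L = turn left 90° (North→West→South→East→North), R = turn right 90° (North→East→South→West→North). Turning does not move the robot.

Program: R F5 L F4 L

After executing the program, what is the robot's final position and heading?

Start: (x=3, y=2), facing East
  R: turn right, now facing South
  F5: move forward 2/5 (blocked), now at (x=3, y=4)
  L: turn left, now facing East
  F4: move forward 4, now at (x=7, y=4)
  L: turn left, now facing North
Final: (x=7, y=4), facing North

Answer: Final position: (x=7, y=4), facing North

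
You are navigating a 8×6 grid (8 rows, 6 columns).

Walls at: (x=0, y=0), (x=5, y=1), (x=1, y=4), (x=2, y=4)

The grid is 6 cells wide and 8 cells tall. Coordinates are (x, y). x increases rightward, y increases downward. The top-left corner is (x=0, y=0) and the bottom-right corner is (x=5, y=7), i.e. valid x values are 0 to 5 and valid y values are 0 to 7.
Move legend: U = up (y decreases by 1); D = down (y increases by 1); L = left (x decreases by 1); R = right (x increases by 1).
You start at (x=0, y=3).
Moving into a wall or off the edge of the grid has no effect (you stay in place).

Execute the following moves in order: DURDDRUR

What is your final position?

Start: (x=0, y=3)
  D (down): (x=0, y=3) -> (x=0, y=4)
  U (up): (x=0, y=4) -> (x=0, y=3)
  R (right): (x=0, y=3) -> (x=1, y=3)
  D (down): blocked, stay at (x=1, y=3)
  D (down): blocked, stay at (x=1, y=3)
  R (right): (x=1, y=3) -> (x=2, y=3)
  U (up): (x=2, y=3) -> (x=2, y=2)
  R (right): (x=2, y=2) -> (x=3, y=2)
Final: (x=3, y=2)

Answer: Final position: (x=3, y=2)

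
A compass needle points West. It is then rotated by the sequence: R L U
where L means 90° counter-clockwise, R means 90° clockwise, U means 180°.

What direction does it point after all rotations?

Start: West
  R (right (90° clockwise)) -> North
  L (left (90° counter-clockwise)) -> West
  U (U-turn (180°)) -> East
Final: East

Answer: Final heading: East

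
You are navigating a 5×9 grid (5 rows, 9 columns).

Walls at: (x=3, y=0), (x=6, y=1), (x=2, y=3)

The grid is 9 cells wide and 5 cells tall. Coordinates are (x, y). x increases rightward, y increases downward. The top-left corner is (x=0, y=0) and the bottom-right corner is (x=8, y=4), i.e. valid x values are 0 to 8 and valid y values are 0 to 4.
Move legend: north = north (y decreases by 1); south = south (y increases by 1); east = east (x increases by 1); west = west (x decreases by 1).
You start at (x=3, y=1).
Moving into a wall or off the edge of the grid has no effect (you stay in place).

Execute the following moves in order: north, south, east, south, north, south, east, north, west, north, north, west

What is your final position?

Start: (x=3, y=1)
  north (north): blocked, stay at (x=3, y=1)
  south (south): (x=3, y=1) -> (x=3, y=2)
  east (east): (x=3, y=2) -> (x=4, y=2)
  south (south): (x=4, y=2) -> (x=4, y=3)
  north (north): (x=4, y=3) -> (x=4, y=2)
  south (south): (x=4, y=2) -> (x=4, y=3)
  east (east): (x=4, y=3) -> (x=5, y=3)
  north (north): (x=5, y=3) -> (x=5, y=2)
  west (west): (x=5, y=2) -> (x=4, y=2)
  north (north): (x=4, y=2) -> (x=4, y=1)
  north (north): (x=4, y=1) -> (x=4, y=0)
  west (west): blocked, stay at (x=4, y=0)
Final: (x=4, y=0)

Answer: Final position: (x=4, y=0)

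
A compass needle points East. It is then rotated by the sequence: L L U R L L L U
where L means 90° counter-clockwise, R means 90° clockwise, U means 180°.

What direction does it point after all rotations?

Answer: Final heading: East

Derivation:
Start: East
  L (left (90° counter-clockwise)) -> North
  L (left (90° counter-clockwise)) -> West
  U (U-turn (180°)) -> East
  R (right (90° clockwise)) -> South
  L (left (90° counter-clockwise)) -> East
  L (left (90° counter-clockwise)) -> North
  L (left (90° counter-clockwise)) -> West
  U (U-turn (180°)) -> East
Final: East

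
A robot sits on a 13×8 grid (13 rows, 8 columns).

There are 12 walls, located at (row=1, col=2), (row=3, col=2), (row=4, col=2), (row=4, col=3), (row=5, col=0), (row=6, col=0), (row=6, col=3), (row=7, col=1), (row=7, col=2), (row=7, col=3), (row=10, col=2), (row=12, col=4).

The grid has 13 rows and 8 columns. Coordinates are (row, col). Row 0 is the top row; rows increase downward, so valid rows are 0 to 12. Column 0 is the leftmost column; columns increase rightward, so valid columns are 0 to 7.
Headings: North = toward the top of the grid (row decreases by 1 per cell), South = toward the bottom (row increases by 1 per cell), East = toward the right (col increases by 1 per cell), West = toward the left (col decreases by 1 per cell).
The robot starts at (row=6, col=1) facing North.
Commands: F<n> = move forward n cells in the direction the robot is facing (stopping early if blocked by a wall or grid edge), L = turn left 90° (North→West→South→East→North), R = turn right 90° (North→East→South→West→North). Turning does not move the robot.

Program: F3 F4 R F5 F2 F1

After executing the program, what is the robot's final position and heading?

Answer: Final position: (row=0, col=7), facing East

Derivation:
Start: (row=6, col=1), facing North
  F3: move forward 3, now at (row=3, col=1)
  F4: move forward 3/4 (blocked), now at (row=0, col=1)
  R: turn right, now facing East
  F5: move forward 5, now at (row=0, col=6)
  F2: move forward 1/2 (blocked), now at (row=0, col=7)
  F1: move forward 0/1 (blocked), now at (row=0, col=7)
Final: (row=0, col=7), facing East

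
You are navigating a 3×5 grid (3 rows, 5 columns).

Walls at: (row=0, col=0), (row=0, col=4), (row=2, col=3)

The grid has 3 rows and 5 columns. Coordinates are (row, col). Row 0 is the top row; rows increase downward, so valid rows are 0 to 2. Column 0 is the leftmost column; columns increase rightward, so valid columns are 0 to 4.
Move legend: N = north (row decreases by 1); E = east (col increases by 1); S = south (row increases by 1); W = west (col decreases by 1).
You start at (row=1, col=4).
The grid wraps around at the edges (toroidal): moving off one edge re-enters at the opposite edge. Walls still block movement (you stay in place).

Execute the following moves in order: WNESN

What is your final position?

Answer: Final position: (row=0, col=3)

Derivation:
Start: (row=1, col=4)
  W (west): (row=1, col=4) -> (row=1, col=3)
  N (north): (row=1, col=3) -> (row=0, col=3)
  E (east): blocked, stay at (row=0, col=3)
  S (south): (row=0, col=3) -> (row=1, col=3)
  N (north): (row=1, col=3) -> (row=0, col=3)
Final: (row=0, col=3)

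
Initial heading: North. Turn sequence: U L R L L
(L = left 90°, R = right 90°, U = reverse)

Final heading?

Answer: Final heading: North

Derivation:
Start: North
  U (U-turn (180°)) -> South
  L (left (90° counter-clockwise)) -> East
  R (right (90° clockwise)) -> South
  L (left (90° counter-clockwise)) -> East
  L (left (90° counter-clockwise)) -> North
Final: North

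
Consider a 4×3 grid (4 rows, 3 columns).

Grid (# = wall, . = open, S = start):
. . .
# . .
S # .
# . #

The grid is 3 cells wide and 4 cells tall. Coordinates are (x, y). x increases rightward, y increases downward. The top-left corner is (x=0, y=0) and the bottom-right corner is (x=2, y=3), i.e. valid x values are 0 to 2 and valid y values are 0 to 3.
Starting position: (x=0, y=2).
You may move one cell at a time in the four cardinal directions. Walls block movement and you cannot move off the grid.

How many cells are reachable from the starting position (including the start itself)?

Answer: Reachable cells: 1

Derivation:
BFS flood-fill from (x=0, y=2):
  Distance 0: (x=0, y=2)
Total reachable: 1 (grid has 8 open cells total)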